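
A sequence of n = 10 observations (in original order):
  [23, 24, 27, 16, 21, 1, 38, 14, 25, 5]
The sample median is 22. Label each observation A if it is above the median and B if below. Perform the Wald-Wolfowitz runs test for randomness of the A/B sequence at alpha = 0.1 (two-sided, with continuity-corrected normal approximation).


Step 1: Compute median = 22; label A = above, B = below.
Labels in order: AAABBBABAB  (n_A = 5, n_B = 5)
Step 2: Count runs R = 6.
Step 3: Under H0 (random ordering), E[R] = 2*n_A*n_B/(n_A+n_B) + 1 = 2*5*5/10 + 1 = 6.0000.
        Var[R] = 2*n_A*n_B*(2*n_A*n_B - n_A - n_B) / ((n_A+n_B)^2 * (n_A+n_B-1)) = 2000/900 = 2.2222.
        SD[R] = 1.4907.
Step 4: R = E[R], so z = 0 with no continuity correction.
Step 5: Two-sided p-value via normal approximation = 2*(1 - Phi(|z|)) = 1.000000.
Step 6: alpha = 0.1. fail to reject H0.

R = 6, z = 0.0000, p = 1.000000, fail to reject H0.


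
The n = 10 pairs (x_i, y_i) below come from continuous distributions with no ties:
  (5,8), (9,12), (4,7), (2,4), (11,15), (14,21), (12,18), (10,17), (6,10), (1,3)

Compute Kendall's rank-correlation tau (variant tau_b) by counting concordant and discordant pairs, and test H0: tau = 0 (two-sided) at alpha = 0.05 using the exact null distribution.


Step 1: Enumerate the 45 unordered pairs (i,j) with i<j and classify each by sign(x_j-x_i) * sign(y_j-y_i).
  (1,2):dx=+4,dy=+4->C; (1,3):dx=-1,dy=-1->C; (1,4):dx=-3,dy=-4->C; (1,5):dx=+6,dy=+7->C
  (1,6):dx=+9,dy=+13->C; (1,7):dx=+7,dy=+10->C; (1,8):dx=+5,dy=+9->C; (1,9):dx=+1,dy=+2->C
  (1,10):dx=-4,dy=-5->C; (2,3):dx=-5,dy=-5->C; (2,4):dx=-7,dy=-8->C; (2,5):dx=+2,dy=+3->C
  (2,6):dx=+5,dy=+9->C; (2,7):dx=+3,dy=+6->C; (2,8):dx=+1,dy=+5->C; (2,9):dx=-3,dy=-2->C
  (2,10):dx=-8,dy=-9->C; (3,4):dx=-2,dy=-3->C; (3,5):dx=+7,dy=+8->C; (3,6):dx=+10,dy=+14->C
  (3,7):dx=+8,dy=+11->C; (3,8):dx=+6,dy=+10->C; (3,9):dx=+2,dy=+3->C; (3,10):dx=-3,dy=-4->C
  (4,5):dx=+9,dy=+11->C; (4,6):dx=+12,dy=+17->C; (4,7):dx=+10,dy=+14->C; (4,8):dx=+8,dy=+13->C
  (4,9):dx=+4,dy=+6->C; (4,10):dx=-1,dy=-1->C; (5,6):dx=+3,dy=+6->C; (5,7):dx=+1,dy=+3->C
  (5,8):dx=-1,dy=+2->D; (5,9):dx=-5,dy=-5->C; (5,10):dx=-10,dy=-12->C; (6,7):dx=-2,dy=-3->C
  (6,8):dx=-4,dy=-4->C; (6,9):dx=-8,dy=-11->C; (6,10):dx=-13,dy=-18->C; (7,8):dx=-2,dy=-1->C
  (7,9):dx=-6,dy=-8->C; (7,10):dx=-11,dy=-15->C; (8,9):dx=-4,dy=-7->C; (8,10):dx=-9,dy=-14->C
  (9,10):dx=-5,dy=-7->C
Step 2: C = 44, D = 1, total pairs = 45.
Step 3: tau = (C - D)/(n(n-1)/2) = (44 - 1)/45 = 0.955556.
Step 4: Exact two-sided p-value (enumerate n! = 3628800 permutations of y under H0): p = 0.000006.
Step 5: alpha = 0.05. reject H0.

tau_b = 0.9556 (C=44, D=1), p = 0.000006, reject H0.


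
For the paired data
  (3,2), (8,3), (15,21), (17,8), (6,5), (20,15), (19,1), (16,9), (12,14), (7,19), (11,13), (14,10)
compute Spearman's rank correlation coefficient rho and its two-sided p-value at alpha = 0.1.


Step 1: Rank x and y separately (midranks; no ties here).
rank(x): 3->1, 8->4, 15->8, 17->10, 6->2, 20->12, 19->11, 16->9, 12->6, 7->3, 11->5, 14->7
rank(y): 2->2, 3->3, 21->12, 8->5, 5->4, 15->10, 1->1, 9->6, 14->9, 19->11, 13->8, 10->7
Step 2: d_i = R_x(i) - R_y(i); compute d_i^2.
  (1-2)^2=1, (4-3)^2=1, (8-12)^2=16, (10-5)^2=25, (2-4)^2=4, (12-10)^2=4, (11-1)^2=100, (9-6)^2=9, (6-9)^2=9, (3-11)^2=64, (5-8)^2=9, (7-7)^2=0
sum(d^2) = 242.
Step 3: rho = 1 - 6*242 / (12*(12^2 - 1)) = 1 - 1452/1716 = 0.153846.
Step 4: Under H0, t = rho * sqrt((n-2)/(1-rho^2)) = 0.4924 ~ t(10).
Step 5: Two-sided p-value from the t-distribution with 10 df = 0.633091.
Step 6: alpha = 0.1. fail to reject H0.

rho = 0.1538, p = 0.633091, fail to reject H0 at alpha = 0.1.


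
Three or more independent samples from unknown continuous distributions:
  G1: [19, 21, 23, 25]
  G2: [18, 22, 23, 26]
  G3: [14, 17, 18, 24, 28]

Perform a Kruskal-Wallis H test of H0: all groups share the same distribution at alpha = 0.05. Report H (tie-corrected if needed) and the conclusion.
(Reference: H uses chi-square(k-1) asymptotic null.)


Step 1: Combine all N = 13 observations and assign midranks.
sorted (value, group, rank): (14,G3,1), (17,G3,2), (18,G2,3.5), (18,G3,3.5), (19,G1,5), (21,G1,6), (22,G2,7), (23,G1,8.5), (23,G2,8.5), (24,G3,10), (25,G1,11), (26,G2,12), (28,G3,13)
Step 2: Sum ranks within each group.
R_1 = 30.5 (n_1 = 4)
R_2 = 31 (n_2 = 4)
R_3 = 29.5 (n_3 = 5)
Step 3: H = 12/(N(N+1)) * sum(R_i^2/n_i) - 3(N+1)
     = 12/(13*14) * (30.5^2/4 + 31^2/4 + 29.5^2/5) - 3*14
     = 0.065934 * 646.862 - 42
     = 0.650275.
Step 4: Ties present; correction factor C = 1 - 12/(13^3 - 13) = 0.994505. Corrected H = 0.650275 / 0.994505 = 0.653867.
Step 5: Under H0, H ~ chi^2(2); p-value = 0.721132.
Step 6: alpha = 0.05. fail to reject H0.

H = 0.6539, df = 2, p = 0.721132, fail to reject H0.


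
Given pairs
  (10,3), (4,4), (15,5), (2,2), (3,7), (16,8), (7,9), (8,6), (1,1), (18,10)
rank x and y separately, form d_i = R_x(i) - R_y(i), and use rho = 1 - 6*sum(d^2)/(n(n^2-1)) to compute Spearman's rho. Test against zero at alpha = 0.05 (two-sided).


Step 1: Rank x and y separately (midranks; no ties here).
rank(x): 10->7, 4->4, 15->8, 2->2, 3->3, 16->9, 7->5, 8->6, 1->1, 18->10
rank(y): 3->3, 4->4, 5->5, 2->2, 7->7, 8->8, 9->9, 6->6, 1->1, 10->10
Step 2: d_i = R_x(i) - R_y(i); compute d_i^2.
  (7-3)^2=16, (4-4)^2=0, (8-5)^2=9, (2-2)^2=0, (3-7)^2=16, (9-8)^2=1, (5-9)^2=16, (6-6)^2=0, (1-1)^2=0, (10-10)^2=0
sum(d^2) = 58.
Step 3: rho = 1 - 6*58 / (10*(10^2 - 1)) = 1 - 348/990 = 0.648485.
Step 4: Under H0, t = rho * sqrt((n-2)/(1-rho^2)) = 2.4095 ~ t(8).
Step 5: Two-sided p-value from the t-distribution with 8 df = 0.042540.
Step 6: alpha = 0.05. reject H0.

rho = 0.6485, p = 0.042540, reject H0 at alpha = 0.05.


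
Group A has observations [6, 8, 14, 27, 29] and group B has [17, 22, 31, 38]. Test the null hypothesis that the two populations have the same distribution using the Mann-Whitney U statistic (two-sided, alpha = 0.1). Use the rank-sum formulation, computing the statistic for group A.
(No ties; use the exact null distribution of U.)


Step 1: Combine and sort all 9 observations; assign midranks.
sorted (value, group): (6,X), (8,X), (14,X), (17,Y), (22,Y), (27,X), (29,X), (31,Y), (38,Y)
ranks: 6->1, 8->2, 14->3, 17->4, 22->5, 27->6, 29->7, 31->8, 38->9
Step 2: Rank sum for X: R1 = 1 + 2 + 3 + 6 + 7 = 19.
Step 3: U_X = R1 - n1(n1+1)/2 = 19 - 5*6/2 = 19 - 15 = 4.
       U_Y = n1*n2 - U_X = 20 - 4 = 16.
Step 4: No ties, so the exact null distribution of U (based on enumerating the C(9,5) = 126 equally likely rank assignments) gives the two-sided p-value.
Step 5: p-value = 0.190476; compare to alpha = 0.1. fail to reject H0.

U_X = 4, p = 0.190476, fail to reject H0 at alpha = 0.1.


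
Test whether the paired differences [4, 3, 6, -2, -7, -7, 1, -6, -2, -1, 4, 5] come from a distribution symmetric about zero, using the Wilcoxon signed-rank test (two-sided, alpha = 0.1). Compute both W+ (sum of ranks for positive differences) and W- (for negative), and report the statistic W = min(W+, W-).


Step 1: Drop any zero differences (none here) and take |d_i|.
|d| = [4, 3, 6, 2, 7, 7, 1, 6, 2, 1, 4, 5]
Step 2: Midrank |d_i| (ties get averaged ranks).
ranks: |4|->6.5, |3|->5, |6|->9.5, |2|->3.5, |7|->11.5, |7|->11.5, |1|->1.5, |6|->9.5, |2|->3.5, |1|->1.5, |4|->6.5, |5|->8
Step 3: Attach original signs; sum ranks with positive sign and with negative sign.
W+ = 6.5 + 5 + 9.5 + 1.5 + 6.5 + 8 = 37
W- = 3.5 + 11.5 + 11.5 + 9.5 + 3.5 + 1.5 = 41
(Check: W+ + W- = 78 should equal n(n+1)/2 = 78.)
Step 4: Test statistic W = min(W+, W-) = 37.
Step 5: Ties in |d|, so use the tie-corrected normal approximation.
        E[W] = n(n+1)/4 = 12*13/4 = 39.
        Tie groups: |d|=1 (t=2), |d|=2 (t=2), |d|=4 (t=2), |d|=6 (t=2), |d|=7 (t=2); sum(t^3 - t) = 30.
        Var[W] = n(n+1)(2n+1)/24 - sum(t^3-t)/48 = 3900/24 - 30/48 = 161.875.
        z = (W - E[W]) / sqrt(Var[W]) = (37 - 39) / 12.7230 = -0.1572.
        Two-sided p = 2*Phi(z) = 0.875091.
Step 6: alpha = 0.1. fail to reject H0.

W+ = 37, W- = 41, W = min = 37, p = 0.875091, fail to reject H0.


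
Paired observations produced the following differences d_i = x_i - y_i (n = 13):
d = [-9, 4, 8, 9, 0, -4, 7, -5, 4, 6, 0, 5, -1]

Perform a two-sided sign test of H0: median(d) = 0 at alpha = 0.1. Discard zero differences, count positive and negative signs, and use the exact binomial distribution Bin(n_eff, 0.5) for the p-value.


Step 1: Discard zero differences. Original n = 13; n_eff = number of nonzero differences = 11.
Nonzero differences (with sign): -9, +4, +8, +9, -4, +7, -5, +4, +6, +5, -1
Step 2: Count signs: positive = 7, negative = 4.
Step 3: Under H0: P(positive) = 0.5, so the number of positives S ~ Bin(11, 0.5).
Step 4: Two-sided exact p-value = sum of Bin(11,0.5) probabilities at or below the observed probability = 0.548828.
Step 5: alpha = 0.1. fail to reject H0.

n_eff = 11, pos = 7, neg = 4, p = 0.548828, fail to reject H0.


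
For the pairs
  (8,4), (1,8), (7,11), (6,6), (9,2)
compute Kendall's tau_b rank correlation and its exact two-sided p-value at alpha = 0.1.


Step 1: Enumerate the 10 unordered pairs (i,j) with i<j and classify each by sign(x_j-x_i) * sign(y_j-y_i).
  (1,2):dx=-7,dy=+4->D; (1,3):dx=-1,dy=+7->D; (1,4):dx=-2,dy=+2->D; (1,5):dx=+1,dy=-2->D
  (2,3):dx=+6,dy=+3->C; (2,4):dx=+5,dy=-2->D; (2,5):dx=+8,dy=-6->D; (3,4):dx=-1,dy=-5->C
  (3,5):dx=+2,dy=-9->D; (4,5):dx=+3,dy=-4->D
Step 2: C = 2, D = 8, total pairs = 10.
Step 3: tau = (C - D)/(n(n-1)/2) = (2 - 8)/10 = -0.600000.
Step 4: Exact two-sided p-value (enumerate n! = 120 permutations of y under H0): p = 0.233333.
Step 5: alpha = 0.1. fail to reject H0.

tau_b = -0.6000 (C=2, D=8), p = 0.233333, fail to reject H0.


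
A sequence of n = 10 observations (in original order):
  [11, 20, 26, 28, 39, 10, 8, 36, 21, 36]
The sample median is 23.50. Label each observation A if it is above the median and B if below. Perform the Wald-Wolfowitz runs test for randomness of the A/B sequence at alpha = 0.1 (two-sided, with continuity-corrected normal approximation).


Step 1: Compute median = 23.50; label A = above, B = below.
Labels in order: BBAAABBABA  (n_A = 5, n_B = 5)
Step 2: Count runs R = 6.
Step 3: Under H0 (random ordering), E[R] = 2*n_A*n_B/(n_A+n_B) + 1 = 2*5*5/10 + 1 = 6.0000.
        Var[R] = 2*n_A*n_B*(2*n_A*n_B - n_A - n_B) / ((n_A+n_B)^2 * (n_A+n_B-1)) = 2000/900 = 2.2222.
        SD[R] = 1.4907.
Step 4: R = E[R], so z = 0 with no continuity correction.
Step 5: Two-sided p-value via normal approximation = 2*(1 - Phi(|z|)) = 1.000000.
Step 6: alpha = 0.1. fail to reject H0.

R = 6, z = 0.0000, p = 1.000000, fail to reject H0.


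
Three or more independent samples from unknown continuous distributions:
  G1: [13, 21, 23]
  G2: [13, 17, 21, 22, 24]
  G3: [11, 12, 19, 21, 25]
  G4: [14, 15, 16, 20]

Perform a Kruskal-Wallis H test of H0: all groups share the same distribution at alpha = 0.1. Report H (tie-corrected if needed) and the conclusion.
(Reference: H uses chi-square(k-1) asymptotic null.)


Step 1: Combine all N = 17 observations and assign midranks.
sorted (value, group, rank): (11,G3,1), (12,G3,2), (13,G1,3.5), (13,G2,3.5), (14,G4,5), (15,G4,6), (16,G4,7), (17,G2,8), (19,G3,9), (20,G4,10), (21,G1,12), (21,G2,12), (21,G3,12), (22,G2,14), (23,G1,15), (24,G2,16), (25,G3,17)
Step 2: Sum ranks within each group.
R_1 = 30.5 (n_1 = 3)
R_2 = 53.5 (n_2 = 5)
R_3 = 41 (n_3 = 5)
R_4 = 28 (n_4 = 4)
Step 3: H = 12/(N(N+1)) * sum(R_i^2/n_i) - 3(N+1)
     = 12/(17*18) * (30.5^2/3 + 53.5^2/5 + 41^2/5 + 28^2/4) - 3*18
     = 0.039216 * 1414.73 - 54
     = 1.479739.
Step 4: Ties present; correction factor C = 1 - 30/(17^3 - 17) = 0.993873. Corrected H = 1.479739 / 0.993873 = 1.488861.
Step 5: Under H0, H ~ chi^2(3); p-value = 0.684843.
Step 6: alpha = 0.1. fail to reject H0.

H = 1.4889, df = 3, p = 0.684843, fail to reject H0.


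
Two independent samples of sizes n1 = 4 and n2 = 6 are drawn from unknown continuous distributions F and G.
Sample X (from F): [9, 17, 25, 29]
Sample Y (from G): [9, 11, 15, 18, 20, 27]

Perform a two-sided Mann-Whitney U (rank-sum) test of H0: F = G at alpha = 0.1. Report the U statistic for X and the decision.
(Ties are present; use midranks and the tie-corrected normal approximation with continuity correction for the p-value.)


Step 1: Combine and sort all 10 observations; assign midranks.
sorted (value, group): (9,X), (9,Y), (11,Y), (15,Y), (17,X), (18,Y), (20,Y), (25,X), (27,Y), (29,X)
ranks: 9->1.5, 9->1.5, 11->3, 15->4, 17->5, 18->6, 20->7, 25->8, 27->9, 29->10
Step 2: Rank sum for X: R1 = 1.5 + 5 + 8 + 10 = 24.5.
Step 3: U_X = R1 - n1(n1+1)/2 = 24.5 - 4*5/2 = 24.5 - 10 = 14.5.
       U_Y = n1*n2 - U_X = 24 - 14.5 = 9.5.
Step 4: Ties are present, so use the tie-corrected normal approximation (with continuity correction) for the p-value.
Step 5: p-value = 0.668870; compare to alpha = 0.1. fail to reject H0.

U_X = 14.5, p = 0.668870, fail to reject H0 at alpha = 0.1.


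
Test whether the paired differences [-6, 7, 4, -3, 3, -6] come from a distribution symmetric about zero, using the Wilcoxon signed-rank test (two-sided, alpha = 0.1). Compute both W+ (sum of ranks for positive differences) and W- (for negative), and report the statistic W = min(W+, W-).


Step 1: Drop any zero differences (none here) and take |d_i|.
|d| = [6, 7, 4, 3, 3, 6]
Step 2: Midrank |d_i| (ties get averaged ranks).
ranks: |6|->4.5, |7|->6, |4|->3, |3|->1.5, |3|->1.5, |6|->4.5
Step 3: Attach original signs; sum ranks with positive sign and with negative sign.
W+ = 6 + 3 + 1.5 = 10.5
W- = 4.5 + 1.5 + 4.5 = 10.5
(Check: W+ + W- = 21 should equal n(n+1)/2 = 21.)
Step 4: Test statistic W = min(W+, W-) = 10.5.
Step 5: Ties in |d|, so use the tie-corrected normal approximation.
        E[W] = n(n+1)/4 = 6*7/4 = 10.5.
        Tie groups: |d|=3 (t=2), |d|=6 (t=2); sum(t^3 - t) = 12.
        Var[W] = n(n+1)(2n+1)/24 - sum(t^3-t)/48 = 546/24 - 12/48 = 22.5.
        z = (W - E[W]) / sqrt(Var[W]) = (10.5 - 10.5) / 4.7434 = 0.0000.
        Two-sided p = 2*Phi(z) = 1.000000.
Step 6: alpha = 0.1. fail to reject H0.

W+ = 10.5, W- = 10.5, W = min = 10.5, p = 1.000000, fail to reject H0.


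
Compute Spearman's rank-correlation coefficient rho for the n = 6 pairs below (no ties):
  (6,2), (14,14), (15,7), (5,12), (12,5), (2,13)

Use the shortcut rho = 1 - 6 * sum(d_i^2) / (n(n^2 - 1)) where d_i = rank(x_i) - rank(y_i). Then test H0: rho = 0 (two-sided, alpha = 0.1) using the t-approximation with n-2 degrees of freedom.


Step 1: Rank x and y separately (midranks; no ties here).
rank(x): 6->3, 14->5, 15->6, 5->2, 12->4, 2->1
rank(y): 2->1, 14->6, 7->3, 12->4, 5->2, 13->5
Step 2: d_i = R_x(i) - R_y(i); compute d_i^2.
  (3-1)^2=4, (5-6)^2=1, (6-3)^2=9, (2-4)^2=4, (4-2)^2=4, (1-5)^2=16
sum(d^2) = 38.
Step 3: rho = 1 - 6*38 / (6*(6^2 - 1)) = 1 - 228/210 = -0.085714.
Step 4: Under H0, t = rho * sqrt((n-2)/(1-rho^2)) = -0.1721 ~ t(4).
Step 5: Two-sided p-value from the t-distribution with 4 df = 0.871743.
Step 6: alpha = 0.1. fail to reject H0.

rho = -0.0857, p = 0.871743, fail to reject H0 at alpha = 0.1.


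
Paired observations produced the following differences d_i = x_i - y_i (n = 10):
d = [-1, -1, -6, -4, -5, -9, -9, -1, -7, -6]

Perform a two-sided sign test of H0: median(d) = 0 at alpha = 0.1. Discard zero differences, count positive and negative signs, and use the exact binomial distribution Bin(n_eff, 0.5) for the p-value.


Step 1: Discard zero differences. Original n = 10; n_eff = number of nonzero differences = 10.
Nonzero differences (with sign): -1, -1, -6, -4, -5, -9, -9, -1, -7, -6
Step 2: Count signs: positive = 0, negative = 10.
Step 3: Under H0: P(positive) = 0.5, so the number of positives S ~ Bin(10, 0.5).
Step 4: Two-sided exact p-value = sum of Bin(10,0.5) probabilities at or below the observed probability = 0.001953.
Step 5: alpha = 0.1. reject H0.

n_eff = 10, pos = 0, neg = 10, p = 0.001953, reject H0.


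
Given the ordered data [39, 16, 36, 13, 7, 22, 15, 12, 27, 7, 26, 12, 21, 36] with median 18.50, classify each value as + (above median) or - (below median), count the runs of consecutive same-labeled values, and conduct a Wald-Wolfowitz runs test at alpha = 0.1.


Step 1: Compute median = 18.50; label A = above, B = below.
Labels in order: ABABBABBABABAA  (n_A = 7, n_B = 7)
Step 2: Count runs R = 11.
Step 3: Under H0 (random ordering), E[R] = 2*n_A*n_B/(n_A+n_B) + 1 = 2*7*7/14 + 1 = 8.0000.
        Var[R] = 2*n_A*n_B*(2*n_A*n_B - n_A - n_B) / ((n_A+n_B)^2 * (n_A+n_B-1)) = 8232/2548 = 3.2308.
        SD[R] = 1.7974.
Step 4: Continuity-corrected z = (R - 0.5 - E[R]) / SD[R] = (11 - 0.5 - 8.0000) / 1.7974 = 1.3909.
Step 5: Two-sided p-value via normal approximation = 2*(1 - Phi(|z|)) = 0.164264.
Step 6: alpha = 0.1. fail to reject H0.

R = 11, z = 1.3909, p = 0.164264, fail to reject H0.


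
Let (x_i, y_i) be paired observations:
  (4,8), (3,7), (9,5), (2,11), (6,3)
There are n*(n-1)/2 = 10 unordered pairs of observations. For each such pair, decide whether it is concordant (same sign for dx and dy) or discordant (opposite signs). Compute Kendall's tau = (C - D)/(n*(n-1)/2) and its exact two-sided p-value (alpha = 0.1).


Step 1: Enumerate the 10 unordered pairs (i,j) with i<j and classify each by sign(x_j-x_i) * sign(y_j-y_i).
  (1,2):dx=-1,dy=-1->C; (1,3):dx=+5,dy=-3->D; (1,4):dx=-2,dy=+3->D; (1,5):dx=+2,dy=-5->D
  (2,3):dx=+6,dy=-2->D; (2,4):dx=-1,dy=+4->D; (2,5):dx=+3,dy=-4->D; (3,4):dx=-7,dy=+6->D
  (3,5):dx=-3,dy=-2->C; (4,5):dx=+4,dy=-8->D
Step 2: C = 2, D = 8, total pairs = 10.
Step 3: tau = (C - D)/(n(n-1)/2) = (2 - 8)/10 = -0.600000.
Step 4: Exact two-sided p-value (enumerate n! = 120 permutations of y under H0): p = 0.233333.
Step 5: alpha = 0.1. fail to reject H0.

tau_b = -0.6000 (C=2, D=8), p = 0.233333, fail to reject H0.


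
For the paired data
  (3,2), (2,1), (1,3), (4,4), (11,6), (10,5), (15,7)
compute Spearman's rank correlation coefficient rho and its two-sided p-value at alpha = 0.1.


Step 1: Rank x and y separately (midranks; no ties here).
rank(x): 3->3, 2->2, 1->1, 4->4, 11->6, 10->5, 15->7
rank(y): 2->2, 1->1, 3->3, 4->4, 6->6, 5->5, 7->7
Step 2: d_i = R_x(i) - R_y(i); compute d_i^2.
  (3-2)^2=1, (2-1)^2=1, (1-3)^2=4, (4-4)^2=0, (6-6)^2=0, (5-5)^2=0, (7-7)^2=0
sum(d^2) = 6.
Step 3: rho = 1 - 6*6 / (7*(7^2 - 1)) = 1 - 36/336 = 0.892857.
Step 4: Under H0, t = rho * sqrt((n-2)/(1-rho^2)) = 4.4333 ~ t(5).
Step 5: Two-sided p-value from the t-distribution with 5 df = 0.006807.
Step 6: alpha = 0.1. reject H0.

rho = 0.8929, p = 0.006807, reject H0 at alpha = 0.1.


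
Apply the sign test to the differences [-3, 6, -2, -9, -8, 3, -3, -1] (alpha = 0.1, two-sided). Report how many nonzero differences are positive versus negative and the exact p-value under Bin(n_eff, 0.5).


Step 1: Discard zero differences. Original n = 8; n_eff = number of nonzero differences = 8.
Nonzero differences (with sign): -3, +6, -2, -9, -8, +3, -3, -1
Step 2: Count signs: positive = 2, negative = 6.
Step 3: Under H0: P(positive) = 0.5, so the number of positives S ~ Bin(8, 0.5).
Step 4: Two-sided exact p-value = sum of Bin(8,0.5) probabilities at or below the observed probability = 0.289062.
Step 5: alpha = 0.1. fail to reject H0.

n_eff = 8, pos = 2, neg = 6, p = 0.289062, fail to reject H0.


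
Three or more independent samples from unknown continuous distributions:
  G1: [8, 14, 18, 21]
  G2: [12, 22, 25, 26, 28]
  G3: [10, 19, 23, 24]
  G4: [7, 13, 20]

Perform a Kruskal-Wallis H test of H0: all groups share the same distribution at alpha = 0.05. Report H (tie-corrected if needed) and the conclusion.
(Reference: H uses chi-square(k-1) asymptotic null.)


Step 1: Combine all N = 16 observations and assign midranks.
sorted (value, group, rank): (7,G4,1), (8,G1,2), (10,G3,3), (12,G2,4), (13,G4,5), (14,G1,6), (18,G1,7), (19,G3,8), (20,G4,9), (21,G1,10), (22,G2,11), (23,G3,12), (24,G3,13), (25,G2,14), (26,G2,15), (28,G2,16)
Step 2: Sum ranks within each group.
R_1 = 25 (n_1 = 4)
R_2 = 60 (n_2 = 5)
R_3 = 36 (n_3 = 4)
R_4 = 15 (n_4 = 3)
Step 3: H = 12/(N(N+1)) * sum(R_i^2/n_i) - 3(N+1)
     = 12/(16*17) * (25^2/4 + 60^2/5 + 36^2/4 + 15^2/3) - 3*17
     = 0.044118 * 1275.25 - 51
     = 5.261029.
Step 4: No ties, so H is used without correction.
Step 5: Under H0, H ~ chi^2(3); p-value = 0.153651.
Step 6: alpha = 0.05. fail to reject H0.

H = 5.2610, df = 3, p = 0.153651, fail to reject H0.


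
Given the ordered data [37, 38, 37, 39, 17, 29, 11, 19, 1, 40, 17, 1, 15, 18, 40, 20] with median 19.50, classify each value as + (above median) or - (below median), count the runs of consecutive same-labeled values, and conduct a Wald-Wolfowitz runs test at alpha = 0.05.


Step 1: Compute median = 19.50; label A = above, B = below.
Labels in order: AAAABABBBABBBBAA  (n_A = 8, n_B = 8)
Step 2: Count runs R = 7.
Step 3: Under H0 (random ordering), E[R] = 2*n_A*n_B/(n_A+n_B) + 1 = 2*8*8/16 + 1 = 9.0000.
        Var[R] = 2*n_A*n_B*(2*n_A*n_B - n_A - n_B) / ((n_A+n_B)^2 * (n_A+n_B-1)) = 14336/3840 = 3.7333.
        SD[R] = 1.9322.
Step 4: Continuity-corrected z = (R + 0.5 - E[R]) / SD[R] = (7 + 0.5 - 9.0000) / 1.9322 = -0.7763.
Step 5: Two-sided p-value via normal approximation = 2*(1 - Phi(|z|)) = 0.437558.
Step 6: alpha = 0.05. fail to reject H0.

R = 7, z = -0.7763, p = 0.437558, fail to reject H0.


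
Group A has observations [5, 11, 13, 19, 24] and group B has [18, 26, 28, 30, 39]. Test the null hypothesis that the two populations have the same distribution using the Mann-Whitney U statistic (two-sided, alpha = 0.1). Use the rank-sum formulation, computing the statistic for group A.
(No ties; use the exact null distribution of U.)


Step 1: Combine and sort all 10 observations; assign midranks.
sorted (value, group): (5,X), (11,X), (13,X), (18,Y), (19,X), (24,X), (26,Y), (28,Y), (30,Y), (39,Y)
ranks: 5->1, 11->2, 13->3, 18->4, 19->5, 24->6, 26->7, 28->8, 30->9, 39->10
Step 2: Rank sum for X: R1 = 1 + 2 + 3 + 5 + 6 = 17.
Step 3: U_X = R1 - n1(n1+1)/2 = 17 - 5*6/2 = 17 - 15 = 2.
       U_Y = n1*n2 - U_X = 25 - 2 = 23.
Step 4: No ties, so the exact null distribution of U (based on enumerating the C(10,5) = 252 equally likely rank assignments) gives the two-sided p-value.
Step 5: p-value = 0.031746; compare to alpha = 0.1. reject H0.

U_X = 2, p = 0.031746, reject H0 at alpha = 0.1.


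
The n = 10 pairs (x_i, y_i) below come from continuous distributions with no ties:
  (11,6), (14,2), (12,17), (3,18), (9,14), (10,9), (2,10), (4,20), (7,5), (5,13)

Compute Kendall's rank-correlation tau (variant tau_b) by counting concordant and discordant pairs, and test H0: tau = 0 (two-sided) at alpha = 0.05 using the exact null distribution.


Step 1: Enumerate the 45 unordered pairs (i,j) with i<j and classify each by sign(x_j-x_i) * sign(y_j-y_i).
  (1,2):dx=+3,dy=-4->D; (1,3):dx=+1,dy=+11->C; (1,4):dx=-8,dy=+12->D; (1,5):dx=-2,dy=+8->D
  (1,6):dx=-1,dy=+3->D; (1,7):dx=-9,dy=+4->D; (1,8):dx=-7,dy=+14->D; (1,9):dx=-4,dy=-1->C
  (1,10):dx=-6,dy=+7->D; (2,3):dx=-2,dy=+15->D; (2,4):dx=-11,dy=+16->D; (2,5):dx=-5,dy=+12->D
  (2,6):dx=-4,dy=+7->D; (2,7):dx=-12,dy=+8->D; (2,8):dx=-10,dy=+18->D; (2,9):dx=-7,dy=+3->D
  (2,10):dx=-9,dy=+11->D; (3,4):dx=-9,dy=+1->D; (3,5):dx=-3,dy=-3->C; (3,6):dx=-2,dy=-8->C
  (3,7):dx=-10,dy=-7->C; (3,8):dx=-8,dy=+3->D; (3,9):dx=-5,dy=-12->C; (3,10):dx=-7,dy=-4->C
  (4,5):dx=+6,dy=-4->D; (4,6):dx=+7,dy=-9->D; (4,7):dx=-1,dy=-8->C; (4,8):dx=+1,dy=+2->C
  (4,9):dx=+4,dy=-13->D; (4,10):dx=+2,dy=-5->D; (5,6):dx=+1,dy=-5->D; (5,7):dx=-7,dy=-4->C
  (5,8):dx=-5,dy=+6->D; (5,9):dx=-2,dy=-9->C; (5,10):dx=-4,dy=-1->C; (6,7):dx=-8,dy=+1->D
  (6,8):dx=-6,dy=+11->D; (6,9):dx=-3,dy=-4->C; (6,10):dx=-5,dy=+4->D; (7,8):dx=+2,dy=+10->C
  (7,9):dx=+5,dy=-5->D; (7,10):dx=+3,dy=+3->C; (8,9):dx=+3,dy=-15->D; (8,10):dx=+1,dy=-7->D
  (9,10):dx=-2,dy=+8->D
Step 2: C = 15, D = 30, total pairs = 45.
Step 3: tau = (C - D)/(n(n-1)/2) = (15 - 30)/45 = -0.333333.
Step 4: Exact two-sided p-value (enumerate n! = 3628800 permutations of y under H0): p = 0.216373.
Step 5: alpha = 0.05. fail to reject H0.

tau_b = -0.3333 (C=15, D=30), p = 0.216373, fail to reject H0.


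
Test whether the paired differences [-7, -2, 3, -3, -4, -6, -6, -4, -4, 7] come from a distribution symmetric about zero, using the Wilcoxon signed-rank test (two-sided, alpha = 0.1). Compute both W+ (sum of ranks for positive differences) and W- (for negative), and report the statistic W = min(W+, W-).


Step 1: Drop any zero differences (none here) and take |d_i|.
|d| = [7, 2, 3, 3, 4, 6, 6, 4, 4, 7]
Step 2: Midrank |d_i| (ties get averaged ranks).
ranks: |7|->9.5, |2|->1, |3|->2.5, |3|->2.5, |4|->5, |6|->7.5, |6|->7.5, |4|->5, |4|->5, |7|->9.5
Step 3: Attach original signs; sum ranks with positive sign and with negative sign.
W+ = 2.5 + 9.5 = 12
W- = 9.5 + 1 + 2.5 + 5 + 7.5 + 7.5 + 5 + 5 = 43
(Check: W+ + W- = 55 should equal n(n+1)/2 = 55.)
Step 4: Test statistic W = min(W+, W-) = 12.
Step 5: Ties in |d|, so use the tie-corrected normal approximation.
        E[W] = n(n+1)/4 = 10*11/4 = 27.5.
        Tie groups: |d|=3 (t=2), |d|=4 (t=3), |d|=6 (t=2), |d|=7 (t=2); sum(t^3 - t) = 42.
        Var[W] = n(n+1)(2n+1)/24 - sum(t^3-t)/48 = 2310/24 - 42/48 = 95.375.
        z = (W - E[W]) / sqrt(Var[W]) = (12 - 27.5) / 9.7660 = -1.5871.
        Two-sided p = 2*Phi(z) = 0.112482.
Step 6: alpha = 0.1. fail to reject H0.

W+ = 12, W- = 43, W = min = 12, p = 0.112482, fail to reject H0.


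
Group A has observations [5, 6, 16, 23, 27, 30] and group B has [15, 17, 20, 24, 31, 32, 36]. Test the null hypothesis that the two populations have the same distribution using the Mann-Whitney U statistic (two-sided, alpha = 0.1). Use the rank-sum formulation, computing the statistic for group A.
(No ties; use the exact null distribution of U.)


Step 1: Combine and sort all 13 observations; assign midranks.
sorted (value, group): (5,X), (6,X), (15,Y), (16,X), (17,Y), (20,Y), (23,X), (24,Y), (27,X), (30,X), (31,Y), (32,Y), (36,Y)
ranks: 5->1, 6->2, 15->3, 16->4, 17->5, 20->6, 23->7, 24->8, 27->9, 30->10, 31->11, 32->12, 36->13
Step 2: Rank sum for X: R1 = 1 + 2 + 4 + 7 + 9 + 10 = 33.
Step 3: U_X = R1 - n1(n1+1)/2 = 33 - 6*7/2 = 33 - 21 = 12.
       U_Y = n1*n2 - U_X = 42 - 12 = 30.
Step 4: No ties, so the exact null distribution of U (based on enumerating the C(13,6) = 1716 equally likely rank assignments) gives the two-sided p-value.
Step 5: p-value = 0.234266; compare to alpha = 0.1. fail to reject H0.

U_X = 12, p = 0.234266, fail to reject H0 at alpha = 0.1.


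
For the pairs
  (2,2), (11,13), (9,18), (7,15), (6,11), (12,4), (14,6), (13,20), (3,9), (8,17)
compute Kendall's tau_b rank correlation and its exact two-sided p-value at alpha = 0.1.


Step 1: Enumerate the 45 unordered pairs (i,j) with i<j and classify each by sign(x_j-x_i) * sign(y_j-y_i).
  (1,2):dx=+9,dy=+11->C; (1,3):dx=+7,dy=+16->C; (1,4):dx=+5,dy=+13->C; (1,5):dx=+4,dy=+9->C
  (1,6):dx=+10,dy=+2->C; (1,7):dx=+12,dy=+4->C; (1,8):dx=+11,dy=+18->C; (1,9):dx=+1,dy=+7->C
  (1,10):dx=+6,dy=+15->C; (2,3):dx=-2,dy=+5->D; (2,4):dx=-4,dy=+2->D; (2,5):dx=-5,dy=-2->C
  (2,6):dx=+1,dy=-9->D; (2,7):dx=+3,dy=-7->D; (2,8):dx=+2,dy=+7->C; (2,9):dx=-8,dy=-4->C
  (2,10):dx=-3,dy=+4->D; (3,4):dx=-2,dy=-3->C; (3,5):dx=-3,dy=-7->C; (3,6):dx=+3,dy=-14->D
  (3,7):dx=+5,dy=-12->D; (3,8):dx=+4,dy=+2->C; (3,9):dx=-6,dy=-9->C; (3,10):dx=-1,dy=-1->C
  (4,5):dx=-1,dy=-4->C; (4,6):dx=+5,dy=-11->D; (4,7):dx=+7,dy=-9->D; (4,8):dx=+6,dy=+5->C
  (4,9):dx=-4,dy=-6->C; (4,10):dx=+1,dy=+2->C; (5,6):dx=+6,dy=-7->D; (5,7):dx=+8,dy=-5->D
  (5,8):dx=+7,dy=+9->C; (5,9):dx=-3,dy=-2->C; (5,10):dx=+2,dy=+6->C; (6,7):dx=+2,dy=+2->C
  (6,8):dx=+1,dy=+16->C; (6,9):dx=-9,dy=+5->D; (6,10):dx=-4,dy=+13->D; (7,8):dx=-1,dy=+14->D
  (7,9):dx=-11,dy=+3->D; (7,10):dx=-6,dy=+11->D; (8,9):dx=-10,dy=-11->C; (8,10):dx=-5,dy=-3->C
  (9,10):dx=+5,dy=+8->C
Step 2: C = 29, D = 16, total pairs = 45.
Step 3: tau = (C - D)/(n(n-1)/2) = (29 - 16)/45 = 0.288889.
Step 4: Exact two-sided p-value (enumerate n! = 3628800 permutations of y under H0): p = 0.291248.
Step 5: alpha = 0.1. fail to reject H0.

tau_b = 0.2889 (C=29, D=16), p = 0.291248, fail to reject H0.


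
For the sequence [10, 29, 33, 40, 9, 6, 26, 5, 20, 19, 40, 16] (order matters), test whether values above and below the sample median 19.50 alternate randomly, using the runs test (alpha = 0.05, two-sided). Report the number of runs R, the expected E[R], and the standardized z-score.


Step 1: Compute median = 19.50; label A = above, B = below.
Labels in order: BAAABBABABAB  (n_A = 6, n_B = 6)
Step 2: Count runs R = 9.
Step 3: Under H0 (random ordering), E[R] = 2*n_A*n_B/(n_A+n_B) + 1 = 2*6*6/12 + 1 = 7.0000.
        Var[R] = 2*n_A*n_B*(2*n_A*n_B - n_A - n_B) / ((n_A+n_B)^2 * (n_A+n_B-1)) = 4320/1584 = 2.7273.
        SD[R] = 1.6514.
Step 4: Continuity-corrected z = (R - 0.5 - E[R]) / SD[R] = (9 - 0.5 - 7.0000) / 1.6514 = 0.9083.
Step 5: Two-sided p-value via normal approximation = 2*(1 - Phi(|z|)) = 0.363722.
Step 6: alpha = 0.05. fail to reject H0.

R = 9, z = 0.9083, p = 0.363722, fail to reject H0.


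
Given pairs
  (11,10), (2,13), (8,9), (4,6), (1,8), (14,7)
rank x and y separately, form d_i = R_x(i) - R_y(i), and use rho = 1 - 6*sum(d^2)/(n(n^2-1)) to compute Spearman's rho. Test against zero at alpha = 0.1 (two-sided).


Step 1: Rank x and y separately (midranks; no ties here).
rank(x): 11->5, 2->2, 8->4, 4->3, 1->1, 14->6
rank(y): 10->5, 13->6, 9->4, 6->1, 8->3, 7->2
Step 2: d_i = R_x(i) - R_y(i); compute d_i^2.
  (5-5)^2=0, (2-6)^2=16, (4-4)^2=0, (3-1)^2=4, (1-3)^2=4, (6-2)^2=16
sum(d^2) = 40.
Step 3: rho = 1 - 6*40 / (6*(6^2 - 1)) = 1 - 240/210 = -0.142857.
Step 4: Under H0, t = rho * sqrt((n-2)/(1-rho^2)) = -0.2887 ~ t(4).
Step 5: Two-sided p-value from the t-distribution with 4 df = 0.787172.
Step 6: alpha = 0.1. fail to reject H0.

rho = -0.1429, p = 0.787172, fail to reject H0 at alpha = 0.1.


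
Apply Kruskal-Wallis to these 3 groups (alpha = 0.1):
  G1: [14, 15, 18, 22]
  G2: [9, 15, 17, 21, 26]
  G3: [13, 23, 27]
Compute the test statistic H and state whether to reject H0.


Step 1: Combine all N = 12 observations and assign midranks.
sorted (value, group, rank): (9,G2,1), (13,G3,2), (14,G1,3), (15,G1,4.5), (15,G2,4.5), (17,G2,6), (18,G1,7), (21,G2,8), (22,G1,9), (23,G3,10), (26,G2,11), (27,G3,12)
Step 2: Sum ranks within each group.
R_1 = 23.5 (n_1 = 4)
R_2 = 30.5 (n_2 = 5)
R_3 = 24 (n_3 = 3)
Step 3: H = 12/(N(N+1)) * sum(R_i^2/n_i) - 3(N+1)
     = 12/(12*13) * (23.5^2/4 + 30.5^2/5 + 24^2/3) - 3*13
     = 0.076923 * 516.112 - 39
     = 0.700962.
Step 4: Ties present; correction factor C = 1 - 6/(12^3 - 12) = 0.996503. Corrected H = 0.700962 / 0.996503 = 0.703421.
Step 5: Under H0, H ~ chi^2(2); p-value = 0.703484.
Step 6: alpha = 0.1. fail to reject H0.

H = 0.7034, df = 2, p = 0.703484, fail to reject H0.


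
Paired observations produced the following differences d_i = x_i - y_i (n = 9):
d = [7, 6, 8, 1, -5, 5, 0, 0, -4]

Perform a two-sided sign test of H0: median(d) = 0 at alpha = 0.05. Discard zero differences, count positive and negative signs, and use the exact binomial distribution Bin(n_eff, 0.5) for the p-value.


Step 1: Discard zero differences. Original n = 9; n_eff = number of nonzero differences = 7.
Nonzero differences (with sign): +7, +6, +8, +1, -5, +5, -4
Step 2: Count signs: positive = 5, negative = 2.
Step 3: Under H0: P(positive) = 0.5, so the number of positives S ~ Bin(7, 0.5).
Step 4: Two-sided exact p-value = sum of Bin(7,0.5) probabilities at or below the observed probability = 0.453125.
Step 5: alpha = 0.05. fail to reject H0.

n_eff = 7, pos = 5, neg = 2, p = 0.453125, fail to reject H0.


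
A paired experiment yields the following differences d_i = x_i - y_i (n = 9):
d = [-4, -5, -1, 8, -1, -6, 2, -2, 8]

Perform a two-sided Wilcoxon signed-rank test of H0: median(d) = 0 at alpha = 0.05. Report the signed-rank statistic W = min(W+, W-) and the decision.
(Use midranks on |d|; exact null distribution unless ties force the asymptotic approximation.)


Step 1: Drop any zero differences (none here) and take |d_i|.
|d| = [4, 5, 1, 8, 1, 6, 2, 2, 8]
Step 2: Midrank |d_i| (ties get averaged ranks).
ranks: |4|->5, |5|->6, |1|->1.5, |8|->8.5, |1|->1.5, |6|->7, |2|->3.5, |2|->3.5, |8|->8.5
Step 3: Attach original signs; sum ranks with positive sign and with negative sign.
W+ = 8.5 + 3.5 + 8.5 = 20.5
W- = 5 + 6 + 1.5 + 1.5 + 7 + 3.5 = 24.5
(Check: W+ + W- = 45 should equal n(n+1)/2 = 45.)
Step 4: Test statistic W = min(W+, W-) = 20.5.
Step 5: Ties in |d|, so use the tie-corrected normal approximation.
        E[W] = n(n+1)/4 = 9*10/4 = 22.5.
        Tie groups: |d|=1 (t=2), |d|=2 (t=2), |d|=8 (t=2); sum(t^3 - t) = 18.
        Var[W] = n(n+1)(2n+1)/24 - sum(t^3-t)/48 = 1710/24 - 18/48 = 70.875.
        z = (W - E[W]) / sqrt(Var[W]) = (20.5 - 22.5) / 8.4187 = -0.2376.
        Two-sided p = 2*Phi(z) = 0.812218.
Step 6: alpha = 0.05. fail to reject H0.

W+ = 20.5, W- = 24.5, W = min = 20.5, p = 0.812218, fail to reject H0.


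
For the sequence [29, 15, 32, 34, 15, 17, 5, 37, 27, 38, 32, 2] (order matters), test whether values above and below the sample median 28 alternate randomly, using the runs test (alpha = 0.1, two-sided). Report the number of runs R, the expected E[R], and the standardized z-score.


Step 1: Compute median = 28; label A = above, B = below.
Labels in order: ABAABBBABAAB  (n_A = 6, n_B = 6)
Step 2: Count runs R = 8.
Step 3: Under H0 (random ordering), E[R] = 2*n_A*n_B/(n_A+n_B) + 1 = 2*6*6/12 + 1 = 7.0000.
        Var[R] = 2*n_A*n_B*(2*n_A*n_B - n_A - n_B) / ((n_A+n_B)^2 * (n_A+n_B-1)) = 4320/1584 = 2.7273.
        SD[R] = 1.6514.
Step 4: Continuity-corrected z = (R - 0.5 - E[R]) / SD[R] = (8 - 0.5 - 7.0000) / 1.6514 = 0.3028.
Step 5: Two-sided p-value via normal approximation = 2*(1 - Phi(|z|)) = 0.762069.
Step 6: alpha = 0.1. fail to reject H0.

R = 8, z = 0.3028, p = 0.762069, fail to reject H0.


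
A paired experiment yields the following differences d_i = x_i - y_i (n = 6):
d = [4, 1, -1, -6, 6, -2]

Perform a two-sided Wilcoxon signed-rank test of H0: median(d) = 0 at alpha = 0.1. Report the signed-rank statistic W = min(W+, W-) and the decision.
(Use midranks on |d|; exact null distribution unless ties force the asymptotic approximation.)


Step 1: Drop any zero differences (none here) and take |d_i|.
|d| = [4, 1, 1, 6, 6, 2]
Step 2: Midrank |d_i| (ties get averaged ranks).
ranks: |4|->4, |1|->1.5, |1|->1.5, |6|->5.5, |6|->5.5, |2|->3
Step 3: Attach original signs; sum ranks with positive sign and with negative sign.
W+ = 4 + 1.5 + 5.5 = 11
W- = 1.5 + 5.5 + 3 = 10
(Check: W+ + W- = 21 should equal n(n+1)/2 = 21.)
Step 4: Test statistic W = min(W+, W-) = 10.
Step 5: Ties in |d|, so use the tie-corrected normal approximation.
        E[W] = n(n+1)/4 = 6*7/4 = 10.5.
        Tie groups: |d|=1 (t=2), |d|=6 (t=2); sum(t^3 - t) = 12.
        Var[W] = n(n+1)(2n+1)/24 - sum(t^3-t)/48 = 546/24 - 12/48 = 22.5.
        z = (W - E[W]) / sqrt(Var[W]) = (10 - 10.5) / 4.7434 = -0.1054.
        Two-sided p = 2*Phi(z) = 0.916051.
Step 6: alpha = 0.1. fail to reject H0.

W+ = 11, W- = 10, W = min = 10, p = 0.916051, fail to reject H0.


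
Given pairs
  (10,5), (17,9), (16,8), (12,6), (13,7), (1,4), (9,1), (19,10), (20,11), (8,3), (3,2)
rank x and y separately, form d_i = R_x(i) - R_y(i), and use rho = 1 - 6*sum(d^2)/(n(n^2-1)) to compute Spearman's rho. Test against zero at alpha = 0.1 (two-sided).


Step 1: Rank x and y separately (midranks; no ties here).
rank(x): 10->5, 17->9, 16->8, 12->6, 13->7, 1->1, 9->4, 19->10, 20->11, 8->3, 3->2
rank(y): 5->5, 9->9, 8->8, 6->6, 7->7, 4->4, 1->1, 10->10, 11->11, 3->3, 2->2
Step 2: d_i = R_x(i) - R_y(i); compute d_i^2.
  (5-5)^2=0, (9-9)^2=0, (8-8)^2=0, (6-6)^2=0, (7-7)^2=0, (1-4)^2=9, (4-1)^2=9, (10-10)^2=0, (11-11)^2=0, (3-3)^2=0, (2-2)^2=0
sum(d^2) = 18.
Step 3: rho = 1 - 6*18 / (11*(11^2 - 1)) = 1 - 108/1320 = 0.918182.
Step 4: Under H0, t = rho * sqrt((n-2)/(1-rho^2)) = 6.9531 ~ t(9).
Step 5: Two-sided p-value from the t-distribution with 9 df = 0.000067.
Step 6: alpha = 0.1. reject H0.

rho = 0.9182, p = 0.000067, reject H0 at alpha = 0.1.


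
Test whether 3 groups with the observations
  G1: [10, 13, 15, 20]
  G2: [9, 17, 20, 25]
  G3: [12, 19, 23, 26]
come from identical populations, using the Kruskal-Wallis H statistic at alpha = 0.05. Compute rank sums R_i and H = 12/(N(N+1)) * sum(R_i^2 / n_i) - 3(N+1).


Step 1: Combine all N = 12 observations and assign midranks.
sorted (value, group, rank): (9,G2,1), (10,G1,2), (12,G3,3), (13,G1,4), (15,G1,5), (17,G2,6), (19,G3,7), (20,G1,8.5), (20,G2,8.5), (23,G3,10), (25,G2,11), (26,G3,12)
Step 2: Sum ranks within each group.
R_1 = 19.5 (n_1 = 4)
R_2 = 26.5 (n_2 = 4)
R_3 = 32 (n_3 = 4)
Step 3: H = 12/(N(N+1)) * sum(R_i^2/n_i) - 3(N+1)
     = 12/(12*13) * (19.5^2/4 + 26.5^2/4 + 32^2/4) - 3*13
     = 0.076923 * 526.625 - 39
     = 1.509615.
Step 4: Ties present; correction factor C = 1 - 6/(12^3 - 12) = 0.996503. Corrected H = 1.509615 / 0.996503 = 1.514912.
Step 5: Under H0, H ~ chi^2(2); p-value = 0.468858.
Step 6: alpha = 0.05. fail to reject H0.

H = 1.5149, df = 2, p = 0.468858, fail to reject H0.


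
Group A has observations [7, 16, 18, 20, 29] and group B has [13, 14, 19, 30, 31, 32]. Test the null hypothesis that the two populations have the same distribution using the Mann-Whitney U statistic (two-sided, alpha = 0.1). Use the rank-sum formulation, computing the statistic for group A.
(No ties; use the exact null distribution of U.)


Step 1: Combine and sort all 11 observations; assign midranks.
sorted (value, group): (7,X), (13,Y), (14,Y), (16,X), (18,X), (19,Y), (20,X), (29,X), (30,Y), (31,Y), (32,Y)
ranks: 7->1, 13->2, 14->3, 16->4, 18->5, 19->6, 20->7, 29->8, 30->9, 31->10, 32->11
Step 2: Rank sum for X: R1 = 1 + 4 + 5 + 7 + 8 = 25.
Step 3: U_X = R1 - n1(n1+1)/2 = 25 - 5*6/2 = 25 - 15 = 10.
       U_Y = n1*n2 - U_X = 30 - 10 = 20.
Step 4: No ties, so the exact null distribution of U (based on enumerating the C(11,5) = 462 equally likely rank assignments) gives the two-sided p-value.
Step 5: p-value = 0.428571; compare to alpha = 0.1. fail to reject H0.

U_X = 10, p = 0.428571, fail to reject H0 at alpha = 0.1.


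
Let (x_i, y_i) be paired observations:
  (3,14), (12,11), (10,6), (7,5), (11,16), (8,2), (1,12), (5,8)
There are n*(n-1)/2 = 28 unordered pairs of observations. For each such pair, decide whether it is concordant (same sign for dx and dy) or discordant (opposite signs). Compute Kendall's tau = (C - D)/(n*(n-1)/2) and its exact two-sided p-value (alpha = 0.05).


Step 1: Enumerate the 28 unordered pairs (i,j) with i<j and classify each by sign(x_j-x_i) * sign(y_j-y_i).
  (1,2):dx=+9,dy=-3->D; (1,3):dx=+7,dy=-8->D; (1,4):dx=+4,dy=-9->D; (1,5):dx=+8,dy=+2->C
  (1,6):dx=+5,dy=-12->D; (1,7):dx=-2,dy=-2->C; (1,8):dx=+2,dy=-6->D; (2,3):dx=-2,dy=-5->C
  (2,4):dx=-5,dy=-6->C; (2,5):dx=-1,dy=+5->D; (2,6):dx=-4,dy=-9->C; (2,7):dx=-11,dy=+1->D
  (2,8):dx=-7,dy=-3->C; (3,4):dx=-3,dy=-1->C; (3,5):dx=+1,dy=+10->C; (3,6):dx=-2,dy=-4->C
  (3,7):dx=-9,dy=+6->D; (3,8):dx=-5,dy=+2->D; (4,5):dx=+4,dy=+11->C; (4,6):dx=+1,dy=-3->D
  (4,7):dx=-6,dy=+7->D; (4,8):dx=-2,dy=+3->D; (5,6):dx=-3,dy=-14->C; (5,7):dx=-10,dy=-4->C
  (5,8):dx=-6,dy=-8->C; (6,7):dx=-7,dy=+10->D; (6,8):dx=-3,dy=+6->D; (7,8):dx=+4,dy=-4->D
Step 2: C = 13, D = 15, total pairs = 28.
Step 3: tau = (C - D)/(n(n-1)/2) = (13 - 15)/28 = -0.071429.
Step 4: Exact two-sided p-value (enumerate n! = 40320 permutations of y under H0): p = 0.904861.
Step 5: alpha = 0.05. fail to reject H0.

tau_b = -0.0714 (C=13, D=15), p = 0.904861, fail to reject H0.


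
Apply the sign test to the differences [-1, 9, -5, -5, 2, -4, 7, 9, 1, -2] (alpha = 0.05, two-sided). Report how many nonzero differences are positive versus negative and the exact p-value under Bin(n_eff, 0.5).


Step 1: Discard zero differences. Original n = 10; n_eff = number of nonzero differences = 10.
Nonzero differences (with sign): -1, +9, -5, -5, +2, -4, +7, +9, +1, -2
Step 2: Count signs: positive = 5, negative = 5.
Step 3: Under H0: P(positive) = 0.5, so the number of positives S ~ Bin(10, 0.5).
Step 4: Two-sided exact p-value = sum of Bin(10,0.5) probabilities at or below the observed probability = 1.000000.
Step 5: alpha = 0.05. fail to reject H0.

n_eff = 10, pos = 5, neg = 5, p = 1.000000, fail to reject H0.


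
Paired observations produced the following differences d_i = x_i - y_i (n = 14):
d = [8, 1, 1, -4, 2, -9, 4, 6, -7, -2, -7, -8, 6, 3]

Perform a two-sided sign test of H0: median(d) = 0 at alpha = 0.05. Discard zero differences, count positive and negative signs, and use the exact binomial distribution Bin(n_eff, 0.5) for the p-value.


Step 1: Discard zero differences. Original n = 14; n_eff = number of nonzero differences = 14.
Nonzero differences (with sign): +8, +1, +1, -4, +2, -9, +4, +6, -7, -2, -7, -8, +6, +3
Step 2: Count signs: positive = 8, negative = 6.
Step 3: Under H0: P(positive) = 0.5, so the number of positives S ~ Bin(14, 0.5).
Step 4: Two-sided exact p-value = sum of Bin(14,0.5) probabilities at or below the observed probability = 0.790527.
Step 5: alpha = 0.05. fail to reject H0.

n_eff = 14, pos = 8, neg = 6, p = 0.790527, fail to reject H0.
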